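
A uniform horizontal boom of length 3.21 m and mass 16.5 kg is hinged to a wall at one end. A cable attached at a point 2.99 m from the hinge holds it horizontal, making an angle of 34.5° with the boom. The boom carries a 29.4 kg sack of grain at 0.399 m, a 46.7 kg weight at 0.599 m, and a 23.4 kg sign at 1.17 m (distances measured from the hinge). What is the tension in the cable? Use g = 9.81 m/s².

T ≈ 542 N

Taking torques about the hinge:
Beam weight: 16.5 × 9.81 = 161.9 N down at 1.605 m → arm 1.605 m, τ = 161.9 × 1.605 = 259.8 N·m clockwise.
Sack of grain: 29.4 × 9.81 = 288.4 N down at 0.399 m → arm 0.399 m, τ = 288.4 × 0.399 = 115.1 N·m clockwise.
Weight: 46.7 × 9.81 = 458.1 N down at 0.599 m → arm 0.599 m, τ = 458.1 × 0.599 = 274.4 N·m clockwise.
Sign: 23.4 × 9.81 = 229.6 N down at 1.17 m → arm 1.17 m, τ = 229.6 × 1.17 = 268.6 N·m clockwise.
Total clockwise load moment = 917.9 N·m.
The cable tension T acts at 2.99 m; only its component perpendicular to the boom, T sinθ, produces torque. sin 34.5° = 0.5664.
Setting net torque to zero: T × 2.99 × 0.5664 = 917.9 → T = 917.9 / 1.694 = 542 N.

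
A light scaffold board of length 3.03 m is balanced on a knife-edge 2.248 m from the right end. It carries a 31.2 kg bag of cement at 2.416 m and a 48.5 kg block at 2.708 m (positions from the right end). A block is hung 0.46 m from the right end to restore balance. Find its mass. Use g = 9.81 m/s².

Choose the knife-edge (at 2.248 m from the right end) as the axis so the support reaction has zero arm there.
Bag of cement: 31.2 × 9.81 = 306.1 N down at 2.416 m → arm 0.168 m, τ = 306.1 × 0.168 = 51.42 N·m counterclockwise.
Block: 48.5 × 9.81 = 475.8 N down at 2.708 m → arm 0.46 m, τ = 475.8 × 0.46 = 218.9 N·m counterclockwise.
Net moment of known loads = 270.3 N·m counterclockwise.
An unknown mass m at 0.46 m has arm 1.788 m; its moment is m·g·1.788 clockwise.
Στ = 0 ⇒ m × 9.81 × 1.788 = 270.3 ⇒ m = 270.3 / (9.81 × 1.788) = 15.4 kg.

m ≈ 15.4 kg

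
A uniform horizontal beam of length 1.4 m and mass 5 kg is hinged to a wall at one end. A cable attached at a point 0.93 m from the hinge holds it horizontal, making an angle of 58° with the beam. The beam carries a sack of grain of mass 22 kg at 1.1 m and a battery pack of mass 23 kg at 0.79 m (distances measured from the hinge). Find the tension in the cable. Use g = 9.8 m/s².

T ≈ 570 N

Choose the hinge as the axis so the unknown hinge reaction has zero arm there.
Beam weight: 5 × 9.8 = 49 N down at 0.7 m → arm 0.7 m, τ = 49 × 0.7 = 34.3 N·m clockwise.
Sack of grain: 22 × 9.8 = 215.6 N down at 1.1 m → arm 1.1 m, τ = 215.6 × 1.1 = 237.2 N·m clockwise.
Battery pack: 23 × 9.8 = 225.4 N down at 0.79 m → arm 0.79 m, τ = 225.4 × 0.79 = 178.1 N·m clockwise.
Total clockwise load moment = 449.6 N·m.
The cable tension T acts at 0.93 m; only its component perpendicular to the beam, T sinθ, produces torque. sin 58° = 0.848.
For rotational equilibrium, T × 0.93 × 0.848 = 449.6, so T = 449.6 / 0.7886 = 570 N.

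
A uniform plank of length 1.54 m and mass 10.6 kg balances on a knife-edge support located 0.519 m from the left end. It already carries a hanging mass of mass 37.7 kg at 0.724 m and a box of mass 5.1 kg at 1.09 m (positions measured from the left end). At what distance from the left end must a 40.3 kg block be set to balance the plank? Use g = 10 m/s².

x ≈ 0.189 m from the left end

Take moments about the knife-edge support (at 0.519 m from the left end).
Beam weight: 10.6 × 10 = 106 N down at 0.77 m → arm 0.251 m, τ = 106 × 0.251 = 26.61 N·m clockwise.
Hanging mass: 37.7 × 10 = 377 N down at 0.724 m → arm 0.205 m, τ = 377 × 0.205 = 77.28 N·m clockwise.
Box: 5.1 × 10 = 51 N down at 1.09 m → arm 0.571 m, τ = 51 × 0.571 = 29.12 N·m clockwise.
Net moment of existing loads = 133 N·m clockwise.
The block weighs 40.3 × 10 = 403 N and must supply an equal counterclockwise moment, so its lever arm about the knife-edge support is 133 / 403 = 0.33 m.
That puts it at 0.519 − 0.33 = 0.189 m from the left end.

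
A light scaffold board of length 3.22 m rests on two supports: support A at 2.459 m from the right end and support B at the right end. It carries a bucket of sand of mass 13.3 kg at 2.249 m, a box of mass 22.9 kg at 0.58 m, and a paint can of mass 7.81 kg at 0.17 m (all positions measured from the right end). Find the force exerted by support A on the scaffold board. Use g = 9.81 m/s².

Choose support B as the axis so its reaction then has zero moment arm.
Bucket of sand: 13.3 × 9.81 = 130.5 N down at 2.249 m → arm 2.249 m, τ = 130.5 × 2.249 = 293.5 N·m counterclockwise.
Box: 22.9 × 9.81 = 224.6 N down at 0.58 m → arm 0.58 m, τ = 224.6 × 0.58 = 130.3 N·m counterclockwise.
Paint can: 7.81 × 9.81 = 76.62 N down at 0.17 m → arm 0.17 m, τ = 76.62 × 0.17 = 13.03 N·m counterclockwise.
Net load moment about support B = 436.8 N·m counterclockwise.
Reaction R at support A is upward at 2.459 m, arm 2.459 m → moment R × 2.459 clockwise.
Setting net torque to zero: R × 2.459 = 436.8 → R = 178 N.

R_A ≈ 178 N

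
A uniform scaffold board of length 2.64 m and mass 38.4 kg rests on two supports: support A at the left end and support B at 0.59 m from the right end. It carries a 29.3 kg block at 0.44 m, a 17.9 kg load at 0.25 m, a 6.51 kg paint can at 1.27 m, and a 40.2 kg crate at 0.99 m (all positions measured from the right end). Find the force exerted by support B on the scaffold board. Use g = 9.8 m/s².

Sum moments about support A (its reaction then has zero moment arm).
Beam weight: 38.4 × 9.8 = 376.3 N down at 1.32 m → arm 1.32 m, τ = 376.3 × 1.32 = 496.7 N·m clockwise.
Block: 29.3 × 9.8 = 287.1 N down at 0.44 m → arm 2.2 m, τ = 287.1 × 2.2 = 631.6 N·m clockwise.
Load: 17.9 × 9.8 = 175.4 N down at 0.25 m → arm 2.39 m, τ = 175.4 × 2.39 = 419.2 N·m clockwise.
Paint can: 6.51 × 9.8 = 63.8 N down at 1.27 m → arm 1.37 m, τ = 63.8 × 1.37 = 87.41 N·m clockwise.
Crate: 40.2 × 9.8 = 394 N down at 0.99 m → arm 1.65 m, τ = 394 × 1.65 = 650.1 N·m clockwise.
Net load moment about support A = 2285 N·m clockwise.
Reaction R at support B is upward at 0.59 m, arm 2.05 m → moment R × 2.05 counterclockwise.
Στ = 0 ⇒ R × 2.05 = 2285 ⇒ R = 1110 N.

R_B ≈ 1110 N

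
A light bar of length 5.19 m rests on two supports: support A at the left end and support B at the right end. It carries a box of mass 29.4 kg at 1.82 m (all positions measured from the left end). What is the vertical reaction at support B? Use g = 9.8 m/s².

Choose support A as the axis so its reaction then has zero moment arm.
Box: 29.4 × 9.8 = 288.1 N down at 1.82 m → arm 1.82 m, τ = 288.1 × 1.82 = 524.3 N·m clockwise.
Net load moment about support A = 524.3 N·m clockwise.
Reaction R at support B is upward at 5.19 m, arm 5.19 m → moment R × 5.19 counterclockwise.
For rotational equilibrium, R × 5.19 = 524.3, so R = 101 N.

R_B ≈ 101 N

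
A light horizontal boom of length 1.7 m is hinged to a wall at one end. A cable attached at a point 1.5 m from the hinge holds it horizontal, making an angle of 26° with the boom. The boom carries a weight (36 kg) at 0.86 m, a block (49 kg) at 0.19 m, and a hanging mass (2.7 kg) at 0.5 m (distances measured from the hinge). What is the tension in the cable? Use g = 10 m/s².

T ≈ 633 N

Sum moments about the hinge (the unknown hinge reaction has zero arm there).
Weight: 36 × 10 = 360 N down at 0.86 m → arm 0.86 m, τ = 360 × 0.86 = 309.6 N·m clockwise.
Block: 49 × 10 = 490 N down at 0.19 m → arm 0.19 m, τ = 490 × 0.19 = 93.1 N·m clockwise.
Hanging mass: 2.7 × 10 = 27 N down at 0.5 m → arm 0.5 m, τ = 27 × 0.5 = 13.5 N·m clockwise.
Total clockwise load moment = 416.2 N·m.
The cable tension T acts at 1.5 m; only its component perpendicular to the boom, T sinθ, produces torque. sin 26° = 0.4384.
For rotational equilibrium, T × 1.5 × 0.4384 = 416.2, so T = 416.2 / 0.6576 = 633 N.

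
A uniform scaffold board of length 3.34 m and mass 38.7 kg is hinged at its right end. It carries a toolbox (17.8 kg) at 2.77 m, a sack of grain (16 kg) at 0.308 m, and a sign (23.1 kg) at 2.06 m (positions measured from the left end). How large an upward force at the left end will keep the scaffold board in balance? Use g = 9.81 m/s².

Take moments about the right end.
Beam weight: 38.7 × 9.81 = 379.6 N down at 1.67 m → arm 1.67 m, τ = 379.6 × 1.67 = 633.9 N·m counterclockwise.
Toolbox: 17.8 × 9.81 = 174.6 N down at 2.77 m → arm 0.57 m, τ = 174.6 × 0.57 = 99.52 N·m counterclockwise.
Sack of grain: 16 × 9.81 = 157 N down at 0.308 m → arm 3.032 m, τ = 157 × 3.032 = 476 N·m counterclockwise.
Sign: 23.1 × 9.81 = 226.6 N down at 2.06 m → arm 1.28 m, τ = 226.6 × 1.28 = 290 N·m counterclockwise.
Net moment of the loads = 1499 N·m counterclockwise.
The upward force F acts at the left end, arm 3.34 m, giving F × 3.34 clockwise.
For rotational equilibrium, F × 3.34 = 1499, so F = 1499 / 3.34 = 449 N.

F ≈ 449 N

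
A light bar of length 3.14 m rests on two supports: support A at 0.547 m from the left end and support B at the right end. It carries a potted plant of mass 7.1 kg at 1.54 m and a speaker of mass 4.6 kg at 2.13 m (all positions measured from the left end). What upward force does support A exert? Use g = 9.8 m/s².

Take moments about support B.
Potted plant: 7.1 × 9.8 = 69.58 N down at 1.54 m → arm 1.6 m, τ = 69.58 × 1.6 = 111.3 N·m counterclockwise.
Speaker: 4.6 × 9.8 = 45.08 N down at 2.13 m → arm 1.01 m, τ = 45.08 × 1.01 = 45.53 N·m counterclockwise.
Net load moment about support B = 156.8 N·m counterclockwise.
Reaction R at support A is upward at 0.547 m, arm 2.593 m → moment R × 2.593 clockwise.
Στ = 0 ⇒ R × 2.593 = 156.8 ⇒ R = 60.5 N.

R_A ≈ 60.5 N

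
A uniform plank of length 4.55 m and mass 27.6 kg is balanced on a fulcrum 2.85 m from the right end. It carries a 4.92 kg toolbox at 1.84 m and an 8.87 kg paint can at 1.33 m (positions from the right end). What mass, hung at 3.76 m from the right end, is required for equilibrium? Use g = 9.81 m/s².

m ≈ 37.7 kg

Sum moments about the fulcrum (at 2.85 m from the right end) (the support reaction has zero arm there).
Beam weight: 27.6 × 9.81 = 270.8 N down at 2.275 m → arm 0.575 m, τ = 270.8 × 0.575 = 155.7 N·m clockwise.
Toolbox: 4.92 × 9.81 = 48.27 N down at 1.84 m → arm 1.01 m, τ = 48.27 × 1.01 = 48.75 N·m clockwise.
Paint can: 8.87 × 9.81 = 87.01 N down at 1.33 m → arm 1.52 m, τ = 87.01 × 1.52 = 132.3 N·m clockwise.
Net moment of known loads = 336.8 N·m clockwise.
An unknown mass m at 3.76 m has arm 0.91 m; its moment is m·g·0.91 counterclockwise.
Στ = 0 ⇒ m × 9.81 × 0.91 = 336.8 ⇒ m = 336.8 / (9.81 × 0.91) = 37.7 kg.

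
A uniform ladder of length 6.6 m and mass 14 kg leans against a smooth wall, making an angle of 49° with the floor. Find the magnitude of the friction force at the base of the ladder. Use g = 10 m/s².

f ≈ 60.9 N

Taking torques about the foot of the ladder:
Ladder weight 14×10 = 140 N acts at 3.3 m along the ladder; its horizontal arm is 3.3·cos49° = 2.165 m → τ = 303.1 N·m clockwise.
Wall normal N acts horizontally at the top; its moment arm is the height L sinθ = 6.6·sin49° = 4.981 m, counterclockwise.
Setting net torque to zero: N × 4.981 = 303.1 → N = 60.9 N.
ΣFx = 0: friction at the foot balances the wall's push, so f = N_wall = 60.9 N.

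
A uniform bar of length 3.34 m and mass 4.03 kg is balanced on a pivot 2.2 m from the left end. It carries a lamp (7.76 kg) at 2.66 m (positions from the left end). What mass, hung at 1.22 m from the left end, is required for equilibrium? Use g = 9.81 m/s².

Sum moments about the pivot (at 2.2 m from the left end) (the support reaction has zero arm there).
Beam weight: 4.03 × 9.81 = 39.53 N down at 1.67 m → arm 0.53 m, τ = 39.53 × 0.53 = 20.95 N·m counterclockwise.
Lamp: 7.76 × 9.81 = 76.13 N down at 2.66 m → arm 0.46 m, τ = 76.13 × 0.46 = 35.02 N·m clockwise.
Net moment of known loads = 14.07 N·m clockwise.
An unknown mass m at 1.22 m has arm 0.98 m; its moment is m·g·0.98 counterclockwise.
Setting net torque to zero: m × 9.81 × 0.98 = 14.07 → m = 14.07 / (9.81 × 0.98) = 1.46 kg.

m ≈ 1.46 kg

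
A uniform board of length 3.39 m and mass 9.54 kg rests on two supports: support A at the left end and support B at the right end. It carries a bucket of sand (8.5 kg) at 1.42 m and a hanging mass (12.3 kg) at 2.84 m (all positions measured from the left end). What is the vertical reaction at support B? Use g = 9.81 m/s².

R_B ≈ 183 N

About support A:
Beam weight: 9.54 × 9.81 = 93.59 N down at 1.695 m → arm 1.695 m, τ = 93.59 × 1.695 = 158.6 N·m clockwise.
Bucket of sand: 8.5 × 9.81 = 83.39 N down at 1.42 m → arm 1.42 m, τ = 83.39 × 1.42 = 118.4 N·m clockwise.
Hanging mass: 12.3 × 9.81 = 120.7 N down at 2.84 m → arm 2.84 m, τ = 120.7 × 2.84 = 342.8 N·m clockwise.
Net load moment about support A = 619.8 N·m clockwise.
Reaction R at support B is upward at 3.39 m, arm 3.39 m → moment R × 3.39 counterclockwise.
Balancing moments: R × 3.39 = 619.8, giving R = 183 N.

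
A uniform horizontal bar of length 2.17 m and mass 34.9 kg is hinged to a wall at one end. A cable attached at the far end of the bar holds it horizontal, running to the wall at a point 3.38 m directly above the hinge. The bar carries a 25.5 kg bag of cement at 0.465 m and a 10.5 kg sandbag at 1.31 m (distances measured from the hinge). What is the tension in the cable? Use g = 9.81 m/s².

Sum moments about the hinge (the unknown hinge reaction has zero arm there).
Beam weight: 34.9 × 9.81 = 342.4 N down at 1.085 m → arm 1.085 m, τ = 342.4 × 1.085 = 371.5 N·m clockwise.
Bag of cement: 25.5 × 9.81 = 250.2 N down at 0.465 m → arm 0.465 m, τ = 250.2 × 0.465 = 116.3 N·m clockwise.
Sandbag: 10.5 × 9.81 = 103 N down at 1.31 m → arm 1.31 m, τ = 103 × 1.31 = 134.9 N·m clockwise.
Total clockwise load moment = 622.7 N·m.
The cable tension T acts at 2.17 m; only its component perpendicular to the bar, T sinθ, produces torque. sinθ = h/√(h²+d²) = 3.38/√(3.38²+2.17²) = 0.8415.
Balancing moments: T × 2.17 × 0.8415 = 622.7, giving T = 622.7 / 1.826 = 341 N.

T ≈ 341 N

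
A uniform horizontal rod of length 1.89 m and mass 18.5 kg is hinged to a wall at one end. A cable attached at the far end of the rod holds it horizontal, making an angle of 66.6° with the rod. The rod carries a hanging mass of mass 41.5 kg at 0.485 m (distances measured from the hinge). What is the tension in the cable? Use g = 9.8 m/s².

Sum moments about the hinge (the unknown hinge reaction has zero arm there).
Beam weight: 18.5 × 9.8 = 181.3 N down at 0.945 m → arm 0.945 m, τ = 181.3 × 0.945 = 171.3 N·m clockwise.
Hanging mass: 41.5 × 9.8 = 406.7 N down at 0.485 m → arm 0.485 m, τ = 406.7 × 0.485 = 197.2 N·m clockwise.
Total clockwise load moment = 368.5 N·m.
The cable tension T acts at 1.89 m; only its component perpendicular to the rod, T sinθ, produces torque. sin 66.6° = 0.9178.
Balancing moments: T × 1.89 × 0.9178 = 368.5, giving T = 368.5 / 1.735 = 212 N.

T ≈ 212 N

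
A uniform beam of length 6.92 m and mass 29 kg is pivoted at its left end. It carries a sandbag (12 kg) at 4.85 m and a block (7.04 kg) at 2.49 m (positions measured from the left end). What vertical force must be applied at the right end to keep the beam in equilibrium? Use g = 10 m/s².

Sum moments about the left end (the unknown pivot reaction has zero arm there).
Beam weight: 29 × 10 = 290 N down at 3.46 m → arm 3.46 m, τ = 290 × 3.46 = 1003 N·m clockwise.
Sandbag: 12 × 10 = 120 N down at 4.85 m → arm 4.85 m, τ = 120 × 4.85 = 582 N·m clockwise.
Block: 7.04 × 10 = 70.4 N down at 2.49 m → arm 2.49 m, τ = 70.4 × 2.49 = 175.3 N·m clockwise.
Net moment of the loads = 1760 N·m clockwise.
The upward force F acts at the right end, arm 6.92 m, giving F × 6.92 counterclockwise.
Balancing moments: F × 6.92 = 1760, giving F = 1760 / 6.92 = 254 N.

F ≈ 254 N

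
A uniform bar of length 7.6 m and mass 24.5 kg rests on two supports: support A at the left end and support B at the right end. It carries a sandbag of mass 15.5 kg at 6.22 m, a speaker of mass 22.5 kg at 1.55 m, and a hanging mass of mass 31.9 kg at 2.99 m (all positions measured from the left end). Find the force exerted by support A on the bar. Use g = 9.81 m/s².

R_A ≈ 513 N

Take moments about support B.
Beam weight: 24.5 × 9.81 = 240.3 N down at 3.8 m → arm 3.8 m, τ = 240.3 × 3.8 = 913.1 N·m counterclockwise.
Sandbag: 15.5 × 9.81 = 152.1 N down at 6.22 m → arm 1.38 m, τ = 152.1 × 1.38 = 209.9 N·m counterclockwise.
Speaker: 22.5 × 9.81 = 220.7 N down at 1.55 m → arm 6.05 m, τ = 220.7 × 6.05 = 1335 N·m counterclockwise.
Hanging mass: 31.9 × 9.81 = 312.9 N down at 2.99 m → arm 4.61 m, τ = 312.9 × 4.61 = 1442 N·m counterclockwise.
Net load moment about support B = 3900 N·m counterclockwise.
Reaction R at support A is upward at 0 m, arm 7.6 m → moment R × 7.6 clockwise.
Στ = 0 ⇒ R × 7.6 = 3900 ⇒ R = 513 N.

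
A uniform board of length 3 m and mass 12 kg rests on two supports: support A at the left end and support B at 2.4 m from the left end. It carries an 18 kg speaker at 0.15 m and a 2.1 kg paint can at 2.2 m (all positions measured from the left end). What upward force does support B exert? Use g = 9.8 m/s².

R_B ≈ 103 N

Taking torques about support A:
Beam weight: 12 × 9.8 = 117.6 N down at 1.5 m → arm 1.5 m, τ = 117.6 × 1.5 = 176.4 N·m clockwise.
Speaker: 18 × 9.8 = 176.4 N down at 0.15 m → arm 0.15 m, τ = 176.4 × 0.15 = 26.46 N·m clockwise.
Paint can: 2.1 × 9.8 = 20.58 N down at 2.2 m → arm 2.2 m, τ = 20.58 × 2.2 = 45.28 N·m clockwise.
Net load moment about support A = 248.1 N·m clockwise.
Reaction R at support B is upward at 2.4 m, arm 2.4 m → moment R × 2.4 counterclockwise.
For rotational equilibrium, R × 2.4 = 248.1, so R = 103 N.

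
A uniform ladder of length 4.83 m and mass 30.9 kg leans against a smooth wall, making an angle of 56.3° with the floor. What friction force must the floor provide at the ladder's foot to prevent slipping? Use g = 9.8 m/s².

Choose the foot of the ladder as the axis so the floor normal and friction both act there and drop out.
Ladder weight 30.9×9.8 = 302.8 N acts at 2.415 m along the ladder; its horizontal arm is 2.415·cos56.3° = 1.34 m → τ = 405.8 N·m clockwise.
Wall normal N acts horizontally at the top; its moment arm is the height L sinθ = 4.83·sin56.3° = 4.018 m, counterclockwise.
Setting net torque to zero: N × 4.018 = 405.8 → N = 101 N.
ΣFx = 0: friction at the foot balances the wall's push, so f = N_wall = 101 N.

f ≈ 101 N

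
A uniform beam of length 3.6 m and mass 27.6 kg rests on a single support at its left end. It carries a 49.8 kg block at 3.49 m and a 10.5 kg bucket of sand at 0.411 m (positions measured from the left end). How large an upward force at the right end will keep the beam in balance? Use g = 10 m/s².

Taking torques about the left end:
Beam weight: 27.6 × 10 = 276 N down at 1.8 m → arm 1.8 m, τ = 276 × 1.8 = 496.8 N·m clockwise.
Block: 49.8 × 10 = 498 N down at 3.49 m → arm 3.49 m, τ = 498 × 3.49 = 1738 N·m clockwise.
Bucket of sand: 10.5 × 10 = 105 N down at 0.411 m → arm 0.411 m, τ = 105 × 0.411 = 43.15 N·m clockwise.
Net moment of the loads = 2278 N·m clockwise.
The upward force F acts at the right end, arm 3.6 m, giving F × 3.6 counterclockwise.
For rotational equilibrium, F × 3.6 = 2278, so F = 2278 / 3.6 = 633 N.

F ≈ 633 N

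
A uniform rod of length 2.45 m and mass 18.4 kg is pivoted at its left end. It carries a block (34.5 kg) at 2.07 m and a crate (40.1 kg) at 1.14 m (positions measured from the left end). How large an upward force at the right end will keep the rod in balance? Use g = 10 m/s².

Take moments about the left end.
Beam weight: 18.4 × 10 = 184 N down at 1.225 m → arm 1.225 m, τ = 184 × 1.225 = 225.4 N·m clockwise.
Block: 34.5 × 10 = 345 N down at 2.07 m → arm 2.07 m, τ = 345 × 2.07 = 714.1 N·m clockwise.
Crate: 40.1 × 10 = 401 N down at 1.14 m → arm 1.14 m, τ = 401 × 1.14 = 457.1 N·m clockwise.
Net moment of the loads = 1397 N·m clockwise.
The upward force F acts at the right end, arm 2.45 m, giving F × 2.45 counterclockwise.
Balancing moments: F × 2.45 = 1397, giving F = 1397 / 2.45 = 570 N.

F ≈ 570 N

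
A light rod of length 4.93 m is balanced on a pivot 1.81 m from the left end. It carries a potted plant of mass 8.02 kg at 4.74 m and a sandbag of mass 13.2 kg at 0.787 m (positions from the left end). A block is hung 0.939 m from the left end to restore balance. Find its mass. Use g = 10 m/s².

m ≈ 11.5 kg

Sum moments about the pivot (at 1.81 m from the left end) (the support reaction has zero arm there).
Potted plant: 8.02 × 10 = 80.2 N down at 4.74 m → arm 2.93 m, τ = 80.2 × 2.93 = 235 N·m clockwise.
Sandbag: 13.2 × 10 = 132 N down at 0.787 m → arm 1.023 m, τ = 132 × 1.023 = 135 N·m counterclockwise.
Net moment of known loads = 100 N·m clockwise.
An unknown mass m at 0.939 m has arm 0.871 m; its moment is m·g·0.871 counterclockwise.
Balancing moments: m × 10 × 0.871 = 100, giving m = 100 / (10 × 0.871) = 11.5 kg.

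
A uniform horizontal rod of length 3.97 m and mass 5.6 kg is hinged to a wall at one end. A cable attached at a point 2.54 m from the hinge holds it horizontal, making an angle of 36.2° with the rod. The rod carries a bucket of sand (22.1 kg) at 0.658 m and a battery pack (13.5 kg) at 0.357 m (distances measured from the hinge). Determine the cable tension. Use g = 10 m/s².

Sum moments about the hinge (the unknown hinge reaction has zero arm there).
Beam weight: 5.6 × 10 = 56 N down at 1.985 m → arm 1.985 m, τ = 56 × 1.985 = 111.2 N·m clockwise.
Bucket of sand: 22.1 × 10 = 221 N down at 0.658 m → arm 0.658 m, τ = 221 × 0.658 = 145.4 N·m clockwise.
Battery pack: 13.5 × 10 = 135 N down at 0.357 m → arm 0.357 m, τ = 135 × 0.357 = 48.2 N·m clockwise.
Total clockwise load moment = 304.8 N·m.
The cable tension T acts at 2.54 m; only its component perpendicular to the rod, T sinθ, produces torque. sin 36.2° = 0.5906.
Στ = 0 ⇒ T × 2.54 × 0.5906 = 304.8 ⇒ T = 304.8 / 1.5 = 203 N.

T ≈ 203 N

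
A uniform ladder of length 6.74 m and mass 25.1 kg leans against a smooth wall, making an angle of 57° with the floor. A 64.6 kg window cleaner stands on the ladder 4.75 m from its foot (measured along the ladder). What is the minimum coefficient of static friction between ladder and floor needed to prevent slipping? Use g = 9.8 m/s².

About the foot of the ladder:
Ladder weight 25.1×9.8 = 246 N acts at 3.37 m along the ladder; its horizontal arm is 3.37·cos57° = 1.835 m → τ = 451.4 N·m clockwise.
Window cleaner: 64.6×9.8 = 633.1 N at 4.75 m → arm 2.587 m → τ = 1638 N·m clockwise.
Wall normal N acts horizontally at the top; its moment arm is the height L sinθ = 6.74·sin57° = 5.653 m, counterclockwise.
Setting net torque to zero: N × 5.653 = 2089 → N = 369.5 N.
ΣFx = 0 ⇒ f = N_wall = 369.5 N. ΣFy = 0 ⇒ N_floor = 879.1 N.
μ_min = f / N_floor = 369.5 / 879.1 = 0.42.

μ_min ≈ 0.42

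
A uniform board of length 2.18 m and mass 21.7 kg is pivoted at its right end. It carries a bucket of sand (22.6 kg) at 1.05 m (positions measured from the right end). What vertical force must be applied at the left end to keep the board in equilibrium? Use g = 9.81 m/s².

F ≈ 213 N

Sum moments about the right end (the unknown pivot reaction has zero arm there).
Beam weight: 21.7 × 9.81 = 212.9 N down at 1.09 m → arm 1.09 m, τ = 212.9 × 1.09 = 232.1 N·m counterclockwise.
Bucket of sand: 22.6 × 9.81 = 221.7 N down at 1.05 m → arm 1.05 m, τ = 221.7 × 1.05 = 232.8 N·m counterclockwise.
Net moment of the loads = 464.9 N·m counterclockwise.
The upward force F acts at the left end, arm 2.18 m, giving F × 2.18 clockwise.
Setting net torque to zero: F × 2.18 = 464.9 → F = 464.9 / 2.18 = 213 N.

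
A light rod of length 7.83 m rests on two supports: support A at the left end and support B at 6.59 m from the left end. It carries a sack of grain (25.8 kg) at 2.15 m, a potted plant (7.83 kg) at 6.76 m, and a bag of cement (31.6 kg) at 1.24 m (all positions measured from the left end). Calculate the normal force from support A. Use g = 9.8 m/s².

Choose support B as the axis so its reaction then has zero moment arm.
Sack of grain: 25.8 × 9.8 = 252.8 N down at 2.15 m → arm 4.44 m, τ = 252.8 × 4.44 = 1122 N·m counterclockwise.
Potted plant: 7.83 × 9.8 = 76.73 N down at 6.76 m → arm 0.17 m, τ = 76.73 × 0.17 = 13.04 N·m clockwise.
Bag of cement: 31.6 × 9.8 = 309.7 N down at 1.24 m → arm 5.35 m, τ = 309.7 × 5.35 = 1657 N·m counterclockwise.
Net load moment about support B = 2766 N·m counterclockwise.
Reaction R at support A is upward at 0 m, arm 6.59 m → moment R × 6.59 clockwise.
Balancing moments: R × 6.59 = 2766, giving R = 420 N.

R_A ≈ 420 N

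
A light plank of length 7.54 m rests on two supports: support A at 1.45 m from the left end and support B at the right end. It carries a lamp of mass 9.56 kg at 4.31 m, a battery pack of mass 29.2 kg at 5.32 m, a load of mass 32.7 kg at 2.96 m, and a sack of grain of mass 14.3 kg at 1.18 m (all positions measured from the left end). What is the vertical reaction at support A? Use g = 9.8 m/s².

R_A ≈ 541 N

Take moments about support B.
Lamp: 9.56 × 9.8 = 93.69 N down at 4.31 m → arm 3.23 m, τ = 93.69 × 3.23 = 302.6 N·m counterclockwise.
Battery pack: 29.2 × 9.8 = 286.2 N down at 5.32 m → arm 2.22 m, τ = 286.2 × 2.22 = 635.4 N·m counterclockwise.
Load: 32.7 × 9.8 = 320.5 N down at 2.96 m → arm 4.58 m, τ = 320.5 × 4.58 = 1468 N·m counterclockwise.
Sack of grain: 14.3 × 9.8 = 140.1 N down at 1.18 m → arm 6.36 m, τ = 140.1 × 6.36 = 891 N·m counterclockwise.
Net load moment about support B = 3297 N·m counterclockwise.
Reaction R at support A is upward at 1.45 m, arm 6.09 m → moment R × 6.09 clockwise.
Στ = 0 ⇒ R × 6.09 = 3297 ⇒ R = 541 N.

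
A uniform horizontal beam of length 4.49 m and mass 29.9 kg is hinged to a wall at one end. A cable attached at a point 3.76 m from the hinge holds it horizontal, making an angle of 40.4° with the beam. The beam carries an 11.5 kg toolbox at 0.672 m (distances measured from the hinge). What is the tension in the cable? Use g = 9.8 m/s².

T ≈ 301 N

Taking torques about the hinge:
Beam weight: 29.9 × 9.8 = 293 N down at 2.245 m → arm 2.245 m, τ = 293 × 2.245 = 657.8 N·m clockwise.
Toolbox: 11.5 × 9.8 = 112.7 N down at 0.672 m → arm 0.672 m, τ = 112.7 × 0.672 = 75.73 N·m clockwise.
Total clockwise load moment = 733.5 N·m.
The cable tension T acts at 3.76 m; only its component perpendicular to the beam, T sinθ, produces torque. sin 40.4° = 0.6481.
Balancing moments: T × 3.76 × 0.6481 = 733.5, giving T = 733.5 / 2.437 = 301 N.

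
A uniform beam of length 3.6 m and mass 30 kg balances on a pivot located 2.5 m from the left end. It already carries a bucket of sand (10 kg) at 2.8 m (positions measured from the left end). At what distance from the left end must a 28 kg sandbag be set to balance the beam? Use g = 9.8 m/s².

Take moments about the pivot (at 2.5 m from the left end).
Beam weight: 30 × 9.8 = 294 N down at 1.8 m → arm 0.7 m, τ = 294 × 0.7 = 205.8 N·m counterclockwise.
Bucket of sand: 10 × 9.8 = 98 N down at 2.8 m → arm 0.3 m, τ = 98 × 0.3 = 29.4 N·m clockwise.
Net moment of existing loads = 176.4 N·m counterclockwise.
The sandbag weighs 28 × 9.8 = 274.4 N and must supply an equal clockwise moment, so its lever arm about the pivot is 176.4 / 274.4 = 0.643 m.
That puts it at 2.5 + 0.643 = 3.14 m from the left end.

x ≈ 3.14 m from the left end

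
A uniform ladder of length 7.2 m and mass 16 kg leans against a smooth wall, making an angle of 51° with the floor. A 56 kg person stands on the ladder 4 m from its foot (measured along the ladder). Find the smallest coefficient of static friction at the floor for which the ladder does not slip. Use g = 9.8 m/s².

μ_min ≈ 0.44

About the foot of the ladder:
Ladder weight 16×9.8 = 156.8 N acts at 3.6 m along the ladder; its horizontal arm is 3.6·cos51° = 2.266 m → τ = 355.3 N·m clockwise.
Person: 56×9.8 = 548.8 N at 4 m → arm 2.517 m → τ = 1381 N·m clockwise.
Wall normal N acts horizontally at the top; its moment arm is the height L sinθ = 7.2·sin51° = 5.595 m, counterclockwise.
Setting net torque to zero: N × 5.595 = 1736 → N = 310.3 N.
ΣFx = 0 ⇒ f = N_wall = 310.3 N. ΣFy = 0 ⇒ N_floor = 705.6 N.
μ_min = f / N_floor = 310.3 / 705.6 = 0.44.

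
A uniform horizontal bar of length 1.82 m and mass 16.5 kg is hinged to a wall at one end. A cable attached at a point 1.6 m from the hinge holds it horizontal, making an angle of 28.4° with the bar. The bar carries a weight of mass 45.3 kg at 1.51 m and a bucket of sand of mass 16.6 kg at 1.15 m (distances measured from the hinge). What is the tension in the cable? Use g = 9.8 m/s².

About the hinge:
Beam weight: 16.5 × 9.8 = 161.7 N down at 0.91 m → arm 0.91 m, τ = 161.7 × 0.91 = 147.1 N·m clockwise.
Weight: 45.3 × 9.8 = 443.9 N down at 1.51 m → arm 1.51 m, τ = 443.9 × 1.51 = 670.3 N·m clockwise.
Bucket of sand: 16.6 × 9.8 = 162.7 N down at 1.15 m → arm 1.15 m, τ = 162.7 × 1.15 = 187.1 N·m clockwise.
Total clockwise load moment = 1004 N·m.
The cable tension T acts at 1.6 m; only its component perpendicular to the bar, T sinθ, produces torque. sin 28.4° = 0.4756.
Setting net torque to zero: T × 1.6 × 0.4756 = 1004 → T = 1004 / 0.761 = 1320 N.

T ≈ 1320 N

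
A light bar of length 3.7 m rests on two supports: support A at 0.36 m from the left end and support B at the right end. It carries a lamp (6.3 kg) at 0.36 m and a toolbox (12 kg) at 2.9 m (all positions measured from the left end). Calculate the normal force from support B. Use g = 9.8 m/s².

R_B ≈ 89.4 N

About support A:
Lamp: acts at the support A, moment arm 0 → no torque.
Toolbox: 12 × 9.8 = 117.6 N down at 2.9 m → arm 2.54 m, τ = 117.6 × 2.54 = 298.7 N·m clockwise.
Net load moment about support A = 298.7 N·m clockwise.
Reaction R at support B is upward at 3.7 m, arm 3.34 m → moment R × 3.34 counterclockwise.
For rotational equilibrium, R × 3.34 = 298.7, so R = 89.4 N.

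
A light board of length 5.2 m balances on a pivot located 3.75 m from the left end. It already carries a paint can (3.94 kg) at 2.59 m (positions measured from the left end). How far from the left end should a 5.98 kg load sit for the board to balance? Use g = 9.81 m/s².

x ≈ 4.51 m from the left end

Choose the pivot (at 3.75 m from the left end) as the axis so the support reaction has zero arm there.
Paint can: 3.94 × 9.81 = 38.65 N down at 2.59 m → arm 1.16 m, τ = 38.65 × 1.16 = 44.83 N·m counterclockwise.
Net moment of existing loads = 44.83 N·m counterclockwise.
The load weighs 5.98 × 9.81 = 58.66 N and must supply an equal clockwise moment, so its lever arm about the pivot is 44.83 / 58.66 = 0.764 m.
That puts it at 3.75 + 0.764 = 4.51 m from the left end.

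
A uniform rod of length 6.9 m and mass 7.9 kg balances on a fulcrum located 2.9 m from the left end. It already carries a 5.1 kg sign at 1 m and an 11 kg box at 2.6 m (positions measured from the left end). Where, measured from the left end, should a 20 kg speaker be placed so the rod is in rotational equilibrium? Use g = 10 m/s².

x ≈ 3.33 m from the left end

Choose the fulcrum (at 2.9 m from the left end) as the axis so the support reaction has zero arm there.
Beam weight: 7.9 × 10 = 79 N down at 3.45 m → arm 0.55 m, τ = 79 × 0.55 = 43.45 N·m clockwise.
Sign: 5.1 × 10 = 51 N down at 1 m → arm 1.9 m, τ = 51 × 1.9 = 96.9 N·m counterclockwise.
Box: 11 × 10 = 110 N down at 2.6 m → arm 0.3 m, τ = 110 × 0.3 = 33 N·m counterclockwise.
Net moment of existing loads = 86.45 N·m counterclockwise.
The speaker weighs 20 × 10 = 200 N and must supply an equal clockwise moment, so its lever arm about the fulcrum is 86.45 / 200 = 0.432 m.
That puts it at 2.9 + 0.432 = 3.33 m from the left end.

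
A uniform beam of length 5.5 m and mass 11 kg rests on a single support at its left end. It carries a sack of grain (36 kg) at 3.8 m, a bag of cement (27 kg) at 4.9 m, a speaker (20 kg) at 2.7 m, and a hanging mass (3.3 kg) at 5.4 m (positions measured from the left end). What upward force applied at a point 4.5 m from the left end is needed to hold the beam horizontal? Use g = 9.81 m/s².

Take moments about the left end.
Beam weight: 11 × 9.81 = 107.9 N down at 2.75 m → arm 2.75 m, τ = 107.9 × 2.75 = 296.7 N·m clockwise.
Sack of grain: 36 × 9.81 = 353.2 N down at 3.8 m → arm 3.8 m, τ = 353.2 × 3.8 = 1342 N·m clockwise.
Bag of cement: 27 × 9.81 = 264.9 N down at 4.9 m → arm 4.9 m, τ = 264.9 × 4.9 = 1298 N·m clockwise.
Speaker: 20 × 9.81 = 196.2 N down at 2.7 m → arm 2.7 m, τ = 196.2 × 2.7 = 529.7 N·m clockwise.
Hanging mass: 3.3 × 9.81 = 32.37 N down at 5.4 m → arm 5.4 m, τ = 32.37 × 5.4 = 174.8 N·m clockwise.
Net moment of the loads = 3641 N·m clockwise.
The upward force F acts at a point 4.5 m from the left end, arm 4.5 m, giving F × 4.5 counterclockwise.
Balancing moments: F × 4.5 = 3641, giving F = 3641 / 4.5 = 809 N.

F ≈ 809 N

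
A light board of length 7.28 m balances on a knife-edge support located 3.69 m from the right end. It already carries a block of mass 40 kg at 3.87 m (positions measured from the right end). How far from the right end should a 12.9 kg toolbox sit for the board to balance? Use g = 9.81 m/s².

Taking torques about the knife-edge support (at 3.69 m from the right end):
Block: 40 × 9.81 = 392.4 N down at 3.87 m → arm 0.18 m, τ = 392.4 × 0.18 = 70.63 N·m counterclockwise.
Net moment of existing loads = 70.63 N·m counterclockwise.
The toolbox weighs 12.9 × 9.81 = 126.5 N and must supply an equal clockwise moment, so its lever arm about the knife-edge support is 70.63 / 126.5 = 0.558 m.
That puts it at 3.69 − 0.558 = 3.13 m from the right end.

x ≈ 3.13 m from the right end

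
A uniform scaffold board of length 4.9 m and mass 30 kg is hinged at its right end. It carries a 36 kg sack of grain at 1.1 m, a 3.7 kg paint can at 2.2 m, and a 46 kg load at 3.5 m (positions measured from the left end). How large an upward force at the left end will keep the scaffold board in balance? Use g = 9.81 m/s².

About the right end:
Beam weight: 30 × 9.81 = 294.3 N down at 2.45 m → arm 2.45 m, τ = 294.3 × 2.45 = 721 N·m counterclockwise.
Sack of grain: 36 × 9.81 = 353.2 N down at 1.1 m → arm 3.8 m, τ = 353.2 × 3.8 = 1342 N·m counterclockwise.
Paint can: 3.7 × 9.81 = 36.3 N down at 2.2 m → arm 2.7 m, τ = 36.3 × 2.7 = 98.01 N·m counterclockwise.
Load: 46 × 9.81 = 451.3 N down at 3.5 m → arm 1.4 m, τ = 451.3 × 1.4 = 631.8 N·m counterclockwise.
Net moment of the loads = 2793 N·m counterclockwise.
The upward force F acts at the left end, arm 4.9 m, giving F × 4.9 clockwise.
Balancing moments: F × 4.9 = 2793, giving F = 2793 / 4.9 = 570 N.

F ≈ 570 N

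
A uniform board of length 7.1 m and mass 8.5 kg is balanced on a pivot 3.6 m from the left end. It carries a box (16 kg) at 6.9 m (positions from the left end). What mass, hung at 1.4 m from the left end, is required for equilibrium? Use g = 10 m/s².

Take moments about the pivot (at 3.6 m from the left end).
Beam weight: 8.5 × 10 = 85 N down at 3.55 m → arm 0.05 m, τ = 85 × 0.05 = 4.25 N·m counterclockwise.
Box: 16 × 10 = 160 N down at 6.9 m → arm 3.3 m, τ = 160 × 3.3 = 528 N·m clockwise.
Net moment of known loads = 523.8 N·m clockwise.
An unknown mass m at 1.4 m has arm 2.2 m; its moment is m·g·2.2 counterclockwise.
For rotational equilibrium, m × 10 × 2.2 = 523.8, so m = 523.8 / (10 × 2.2) = 23.8 kg.

m ≈ 23.8 kg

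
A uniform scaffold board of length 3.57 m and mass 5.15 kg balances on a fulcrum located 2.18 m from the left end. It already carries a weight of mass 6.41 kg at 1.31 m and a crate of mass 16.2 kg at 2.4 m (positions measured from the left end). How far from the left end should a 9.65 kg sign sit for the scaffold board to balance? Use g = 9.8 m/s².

x ≈ 2.6 m from the left end

Choose the fulcrum (at 2.18 m from the left end) as the axis so the support reaction has zero arm there.
Beam weight: 5.15 × 9.8 = 50.47 N down at 1.785 m → arm 0.395 m, τ = 50.47 × 0.395 = 19.94 N·m counterclockwise.
Weight: 6.41 × 9.8 = 62.82 N down at 1.31 m → arm 0.87 m, τ = 62.82 × 0.87 = 54.65 N·m counterclockwise.
Crate: 16.2 × 9.8 = 158.8 N down at 2.4 m → arm 0.22 m, τ = 158.8 × 0.22 = 34.94 N·m clockwise.
Net moment of existing loads = 39.65 N·m counterclockwise.
The sign weighs 9.65 × 9.8 = 94.57 N and must supply an equal clockwise moment, so its lever arm about the fulcrum is 39.65 / 94.57 = 0.419 m.
That puts it at 2.18 + 0.419 = 2.6 m from the left end.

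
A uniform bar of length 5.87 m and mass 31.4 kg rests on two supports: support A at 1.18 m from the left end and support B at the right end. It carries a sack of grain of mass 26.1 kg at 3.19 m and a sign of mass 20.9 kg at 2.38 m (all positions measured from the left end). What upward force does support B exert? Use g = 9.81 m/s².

R_B ≈ 277 N

Take moments about support A.
Beam weight: 31.4 × 9.81 = 308 N down at 2.935 m → arm 1.755 m, τ = 308 × 1.755 = 540.5 N·m clockwise.
Sack of grain: 26.1 × 9.81 = 256 N down at 3.19 m → arm 2.01 m, τ = 256 × 2.01 = 514.6 N·m clockwise.
Sign: 20.9 × 9.81 = 205 N down at 2.38 m → arm 1.2 m, τ = 205 × 1.2 = 246 N·m clockwise.
Net load moment about support A = 1301 N·m clockwise.
Reaction R at support B is upward at 5.87 m, arm 4.69 m → moment R × 4.69 counterclockwise.
Balancing moments: R × 4.69 = 1301, giving R = 277 N.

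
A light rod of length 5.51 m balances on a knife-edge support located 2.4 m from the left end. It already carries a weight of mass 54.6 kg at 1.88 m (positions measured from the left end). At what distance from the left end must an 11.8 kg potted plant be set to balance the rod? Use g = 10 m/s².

x ≈ 4.81 m from the left end

Sum moments about the knife-edge support (at 2.4 m from the left end) (the support reaction has zero arm there).
Weight: 54.6 × 10 = 546 N down at 1.88 m → arm 0.52 m, τ = 546 × 0.52 = 283.9 N·m counterclockwise.
Net moment of existing loads = 283.9 N·m counterclockwise.
The potted plant weighs 11.8 × 10 = 118 N and must supply an equal clockwise moment, so its lever arm about the knife-edge support is 283.9 / 118 = 2.41 m.
That puts it at 2.4 + 2.41 = 4.81 m from the left end.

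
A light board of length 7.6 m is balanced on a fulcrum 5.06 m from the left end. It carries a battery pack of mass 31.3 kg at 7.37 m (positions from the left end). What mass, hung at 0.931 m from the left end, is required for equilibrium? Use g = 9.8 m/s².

About the fulcrum (at 5.06 m from the left end):
Battery pack: 31.3 × 9.8 = 306.7 N down at 7.37 m → arm 2.31 m, τ = 306.7 × 2.31 = 708.5 N·m clockwise.
Net moment of known loads = 708.5 N·m clockwise.
An unknown mass m at 0.931 m has arm 4.129 m; its moment is m·g·4.129 counterclockwise.
Balancing moments: m × 9.8 × 4.129 = 708.5, giving m = 708.5 / (9.8 × 4.129) = 17.5 kg.

m ≈ 17.5 kg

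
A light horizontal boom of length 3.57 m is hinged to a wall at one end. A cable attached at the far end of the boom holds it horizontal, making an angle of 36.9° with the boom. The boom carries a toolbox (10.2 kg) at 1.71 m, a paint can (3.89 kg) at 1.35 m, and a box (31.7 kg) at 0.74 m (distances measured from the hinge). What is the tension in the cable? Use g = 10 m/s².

T ≈ 215 N

Sum moments about the hinge (the unknown hinge reaction has zero arm there).
Toolbox: 10.2 × 10 = 102 N down at 1.71 m → arm 1.71 m, τ = 102 × 1.71 = 174.4 N·m clockwise.
Paint can: 3.89 × 10 = 38.9 N down at 1.35 m → arm 1.35 m, τ = 38.9 × 1.35 = 52.52 N·m clockwise.
Box: 31.7 × 10 = 317 N down at 0.74 m → arm 0.74 m, τ = 317 × 0.74 = 234.6 N·m clockwise.
Total clockwise load moment = 461.5 N·m.
The cable tension T acts at 3.57 m; only its component perpendicular to the boom, T sinθ, produces torque. sin 36.9° = 0.6004.
For rotational equilibrium, T × 3.57 × 0.6004 = 461.5, so T = 461.5 / 2.143 = 215 N.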